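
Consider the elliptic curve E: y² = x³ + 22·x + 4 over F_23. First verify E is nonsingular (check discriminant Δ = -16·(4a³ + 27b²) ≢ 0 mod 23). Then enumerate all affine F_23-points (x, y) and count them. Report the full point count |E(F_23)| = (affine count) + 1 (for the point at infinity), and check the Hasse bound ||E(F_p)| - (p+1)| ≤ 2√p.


Affine points = {(0, 2), (0, 21), (1, 2), (1, 21), (4, 8), (4, 15), (5, 3), (5, 20), (7, 8), (7, 15), (8, 5), (8, 18), (11, 6), (11, 17), (12, 8), (12, 15), (13, 7), (13, 16), (15, 11), (15, 12), (16, 6), (16, 17), (17, 1), (17, 22), (19, 6), (19, 17), (20, 7), (20, 16), (22, 2), (22, 21)}; affine count = 30; |E(F_23)| = 31.

Discriminant check: Δ ∝ 4a³ + 27b² = 4·22³ + 27·4² = 4·10648 + 27·16 ≡ 14 (mod 23). Nonzero ⇒ E is nonsingular.
For each x ∈ F_23, compute rhs = x³ + 22·x + 4 mod 23, then count y ∈ F_23 with y² ≡ rhs.
  x = 0: rhs = 4, matching y values: 2, 21 (2 points).
  x = 1: rhs = 4, matching y values: 2, 21 (2 points).
  x = 2: rhs = 10, matching y values: none (0 points).
  x = 3: rhs = 5, matching y values: none (0 points).
  x = 4: rhs = 18, matching y values: 8, 15 (2 points).
  x = 5: rhs = 9, matching y values: 3, 20 (2 points).
  x = 6: rhs = 7, matching y values: none (0 points).
  x = 7: rhs = 18, matching y values: 8, 15 (2 points).
  x = 8: rhs = 2, matching y values: 5, 18 (2 points).
  x = 9: rhs = 11, matching y values: none (0 points).
  x = 10: rhs = 5, matching y values: none (0 points).
  x = 11: rhs = 13, matching y values: 6, 17 (2 points).
  x = 12: rhs = 18, matching y values: 8, 15 (2 points).
  x = 13: rhs = 3, matching y values: 7, 16 (2 points).
  x = 14: rhs = 20, matching y values: none (0 points).
  x = 15: rhs = 6, matching y values: 11, 12 (2 points).
  x = 16: rhs = 13, matching y values: 6, 17 (2 points).
  x = 17: rhs = 1, matching y values: 1, 22 (2 points).
  x = 18: rhs = 22, matching y values: none (0 points).
  x = 19: rhs = 13, matching y values: 6, 17 (2 points).
  x = 20: rhs = 3, matching y values: 7, 16 (2 points).
  x = 21: rhs = 21, matching y values: none (0 points).
  x = 22: rhs = 4, matching y values: 2, 21 (2 points).
Total affine count: 30.
Full point count |E(F_23)| = 30 + 1 = 31.
Hasse bound: |31 − (23+1)| = |7| = 7 ≤ 2√23 ≈ 9.5917 ✓.


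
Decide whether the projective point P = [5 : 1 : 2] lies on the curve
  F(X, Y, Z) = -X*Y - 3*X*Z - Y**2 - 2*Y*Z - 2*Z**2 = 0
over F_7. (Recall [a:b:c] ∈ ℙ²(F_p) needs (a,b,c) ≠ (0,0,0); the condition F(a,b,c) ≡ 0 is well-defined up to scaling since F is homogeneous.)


F(5,1,2) ≡ 1 (mod 7); P is NOT on the curve.

Evaluate F(5, 1, 2) term-by-term (mod 7).
  -X*Y ↦ -1·5·1·1 = -5
  -3*X*Z ↦ -3·5·1·2 = -30
  -Y**2 ↦ -1·1·1·1 = -1
  -2*Y*Z ↦ -2·1·1·2 = -4
  -2*Z**2 ↦ -2·1·1·4 = -8
Sum: F(5, 1, 2) = (-5) + (-30) + (-1) + (-4) + (-8) = -48.
Reducing mod 7: -48 ≡ 1 (mod 7).
Since F(a, b, c) ≡ 1 ≠ 0 (mod 7), P does NOT lie on the curve.


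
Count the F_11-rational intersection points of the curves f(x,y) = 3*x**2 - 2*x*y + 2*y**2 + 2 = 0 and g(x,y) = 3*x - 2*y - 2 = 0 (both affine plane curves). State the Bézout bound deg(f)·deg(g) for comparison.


Common zeros: ∅; count = 0; Bézout bound = 2.

deg(f) = 2, deg(g) = 1, so Bézout bound = 2.
Scan x ∈ F_11. For each x, list the y ∈ F_11 with f(x, y) ≡ 0 and those with g(x, y) ≡ 0 (mod 11); the common zeros in that column are the intersection.
  x = 0: f ≡ 0 at y ∈ ∅; g ≡ 0 at y ∈ {10}; common: ∅.
  x = 1: f ≡ 0 at y ∈ ∅; g ≡ 0 at y ∈ {6}; common: ∅.
  x = 2: f ≡ 0 at y ∈ {5, 8}; g ≡ 0 at y ∈ {2}; common: ∅.
  x = 3: f ≡ 0 at y ∈ ∅; g ≡ 0 at y ∈ {9}; common: ∅.
  x = 4: f ≡ 0 at y ∈ {1, 3}; g ≡ 0 at y ∈ {5}; common: ∅.
  x = 5: f ≡ 0 at y ∈ {0, 5}; g ≡ 0 at y ∈ {1}; common: ∅.
  x = 6: f ≡ 0 at y ∈ {0, 6}; g ≡ 0 at y ∈ {8}; common: ∅.
  x = 7: f ≡ 0 at y ∈ {8, 10}; g ≡ 0 at y ∈ {4}; common: ∅.
  x = 8: f ≡ 0 at y ∈ ∅; g ≡ 0 at y ∈ {0}; common: ∅.
  x = 9: f ≡ 0 at y ∈ {3, 6}; g ≡ 0 at y ∈ {7}; common: ∅.
  x = 10: f ≡ 0 at y ∈ ∅; g ≡ 0 at y ∈ {3}; common: ∅.
Collecting: common zeros = ∅, so the count is 0.
Comparison with the Bézout bound: 0 ≤ 2 = deg(f)·deg(g), as expected for curves with no common component (the affine F_11-count falls short of the bound because intersections may lie at infinity, over extension fields, or carry multiplicity).


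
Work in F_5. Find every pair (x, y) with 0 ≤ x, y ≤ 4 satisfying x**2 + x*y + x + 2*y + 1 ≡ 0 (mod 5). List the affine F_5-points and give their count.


Affine F_5-points: {(0, 2), (1, 4), (2, 2), (4, 4)}; count = 4.

For each of the 25 pairs (x, y) ∈ F_5², evaluate f(x, y) mod 5. Record the zeros.
  x = 0: [0↦1, 1↦3, 2↦0, 3↦2, 4↦4]  zeros at y ∈ {2}
  x = 1: [0↦3, 1↦1, 2↦4, 3↦2, 4↦0]  zeros at y ∈ {4}
  x = 2: [0↦2, 1↦1, 2↦0, 3↦4, 4↦3]  zeros at y ∈ {2}
  x = 3: [0↦3, 1↦3, 2↦3, 3↦3, 4↦3]  zeros at y ∈ ∅
  x = 4: [0↦1, 1↦2, 2↦3, 3↦4, 4↦0]  zeros at y ∈ {4}
Collecting zeros: affine points = {(0, 2), (1, 4), (2, 2), (4, 4)}.
Total count |C(F_5)_aff| = 4.


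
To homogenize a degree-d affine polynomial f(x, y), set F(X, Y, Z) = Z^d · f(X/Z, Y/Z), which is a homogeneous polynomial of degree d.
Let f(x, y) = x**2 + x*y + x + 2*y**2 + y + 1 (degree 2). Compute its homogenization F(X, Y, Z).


F(X, Y, Z) = X**2 + X*Y + X*Z + 2*Y**2 + Y*Z + Z**2

deg(f) = 2.
Substitute x = X/Z, y = Y/Z into f, then multiply by Z^2.
  monomial 1·x^2·y^0 ↦ 1·X^2·Y^0·Z^0.
  monomial 1·x^1·y^1 ↦ 1·X^1·Y^1·Z^0.
  monomial 1·x^1·y^0 ↦ 1·X^1·Y^0·Z^1.
  monomial 2·x^0·y^2 ↦ 2·X^0·Y^2·Z^0.
  monomial 1·x^0·y^1 ↦ 1·X^0·Y^1·Z^1.
  monomial 1·x^0·y^0 ↦ 1·X^0·Y^0·Z^2.
Collecting: F(X, Y, Z) = X**2 + X*Y + X*Z + 2*Y**2 + Y*Z + Z**2.


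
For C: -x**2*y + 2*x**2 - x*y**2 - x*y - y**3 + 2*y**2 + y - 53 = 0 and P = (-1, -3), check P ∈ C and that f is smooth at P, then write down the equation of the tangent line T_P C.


Tangent line at P: -16*x - 44*y - 148 = 0.

Step 1: f(-1, -3) = 0, so P lies on C.
Step 2: partial derivatives
  f_x(x, y) = -2*x*y + 4*x - y**2 - y, f_y(x, y) = -x**2 - 2*x*y - x - 3*y**2 + 4*y + 1.
  f_x(P) = -16, f_y(P) = -44 (gradient nonzero, so P is smooth).
Step 3: tangent line at P: -16·(x − -1) + -44·(y − -3) = 0.
Expanding: -16*x - 44*y - 148 = 0.


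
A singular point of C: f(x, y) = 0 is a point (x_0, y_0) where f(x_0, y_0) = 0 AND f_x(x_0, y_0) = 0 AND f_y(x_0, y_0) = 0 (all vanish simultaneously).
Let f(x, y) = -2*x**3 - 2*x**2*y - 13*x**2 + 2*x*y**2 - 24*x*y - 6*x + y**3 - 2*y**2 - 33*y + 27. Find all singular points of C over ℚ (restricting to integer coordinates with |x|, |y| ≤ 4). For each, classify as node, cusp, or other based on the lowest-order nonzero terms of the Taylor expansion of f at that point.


Singular points: {(-3, 3)}; classification: node.

Compute partial derivatives:
  f_x = -6*x**2 - 4*x*y - 26*x + 2*y**2 - 24*y - 6.
  f_y = -2*x**2 + 4*x*y - 24*x + 3*y**2 - 4*y - 33.
Scan x_0 ∈ {−4, ..., 4}. For each x_0, f_y(x_0, y) is a polynomial in y; find its integer roots y ∈ {−4, ..., 4}, then test f_x and f at those candidates.
  x = -4: f_y(-4, y) = 3*y**2 - 20*y + 31; no integer root y with |y| ≤ 4.
  x = -3: f_y(-3, y) = 3*y**2 - 16*y + 21; vanishes at y ∈ {3}. (-3, 3): f_x = 0, f = 0 — SINGULAR.
  x = -2: f_y(-2, y) = 3*y**2 - 12*y + 7; no integer root y with |y| ≤ 4.
  x = -1: f_y(-1, y) = 3*y**2 - 8*y - 11; vanishes at y ∈ {-1}. (-1, -1): f_x = 36 ≠ 0.
  x = 0: f_y(0, y) = 3*y**2 - 4*y - 33; no integer root y with |y| ≤ 4.
  x = 1: f_y(1, y) = 3*y**2 - 59; no integer root y with |y| ≤ 4.
  x = 2: f_y(2, y) = 3*y**2 + 4*y - 89; no integer root y with |y| ≤ 4.
  x = 3: f_y(3, y) = 3*y**2 + 8*y - 123; no integer root y with |y| ≤ 4.
  x = 4: f_y(4, y) = 3*y**2 + 12*y - 161; no integer root y with |y| ≤ 4.
Only singular point on the grid: (-3, 3).
Classify: substitute x = -3 + u, y = 3 + v and expand: f = -2*u**3 - 2*u**2*v - u**2 + 2*u*v**2 + v**3 + v**2.
No constant or linear terms (consistent with a singular point). Quadratic part: -u**2 + v**2. Cubic part: -2*u**3 - 2*u**2*v + 2*u*v**2 + v**3.
The quadratic part v**2 - u**2 = (v − u)(v + u) splits into two distinct linear factors, so there are two distinct tangent lines y − 3 = ±(x − -3) — this is a node (ordinary double point).
Classification: node.


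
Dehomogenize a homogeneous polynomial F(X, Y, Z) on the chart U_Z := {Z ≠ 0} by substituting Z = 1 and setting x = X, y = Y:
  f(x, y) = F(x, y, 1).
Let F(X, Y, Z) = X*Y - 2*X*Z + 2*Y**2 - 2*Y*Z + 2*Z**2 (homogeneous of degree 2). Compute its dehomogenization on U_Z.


f(x, y) = x*y - 2*x + 2*y**2 - 2*y + 2

On U_Z we set Z = 1. Each monomial c·X^i·Y^j·Z^k in F becomes c·x^i·y^j·1^k = c·x^i·y^j.
Substituting Z = 1: F(X, Y, 1) = x*y - 2*x + 2*y**2 - 2*y + 2.
Note: deg(f) ≤ deg(F) = 2; strict inequality happens when F is divisible by Z (lost terms).


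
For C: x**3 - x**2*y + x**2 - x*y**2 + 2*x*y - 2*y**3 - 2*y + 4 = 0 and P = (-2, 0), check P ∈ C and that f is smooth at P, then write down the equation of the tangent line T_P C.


Tangent line at P: 8*x - 10*y + 16 = 0.

Step 1: f(-2, 0) = 0, so P lies on C.
Step 2: partial derivatives
  f_x(x, y) = 3*x**2 - 2*x*y + 2*x - y**2 + 2*y, f_y(x, y) = -x**2 - 2*x*y + 2*x - 6*y**2 - 2.
  f_x(P) = 8, f_y(P) = -10 (gradient nonzero, so P is smooth).
Step 3: tangent line at P: 8·(x − -2) + -10·(y − 0) = 0.
Expanding: 8*x - 10*y + 16 = 0.


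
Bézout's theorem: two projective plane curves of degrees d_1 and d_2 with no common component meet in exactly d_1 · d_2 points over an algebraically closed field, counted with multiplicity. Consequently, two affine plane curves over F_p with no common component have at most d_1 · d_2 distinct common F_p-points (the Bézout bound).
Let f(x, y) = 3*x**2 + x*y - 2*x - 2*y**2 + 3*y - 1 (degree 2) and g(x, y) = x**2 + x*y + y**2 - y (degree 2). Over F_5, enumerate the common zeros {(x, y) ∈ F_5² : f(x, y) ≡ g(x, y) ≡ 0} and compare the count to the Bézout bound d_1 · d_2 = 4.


Common zeros: {(0, 1), (1, 2)}; count = 2; Bézout bound = 4.

deg(f) = 2, deg(g) = 2, so Bézout bound = 4.
Scan x ∈ F_5. For each x, list the y ∈ F_5 with f(x, y) ≡ 0 and those with g(x, y) ≡ 0 (mod 5); the common zeros in that column are the intersection.
  x = 0: f ≡ 0 at y ∈ {1, 3}; g ≡ 0 at y ∈ {0, 1}; common: {1}.
  x = 1: f ≡ 0 at y ∈ {0, 2}; g ≡ 0 at y ∈ {2, 3}; common: {2}.
  x = 2: f ≡ 0 at y ∈ {1, 4}; g ≡ 0 at y ∈ {2}; common: ∅.
  x = 3: f ≡ 0 at y ∈ {0, 3}; g ≡ 0 at y ∈ ∅; common: ∅.
  x = 4: f ≡ 0 at y ∈ {2, 4}; g ≡ 0 at y ∈ {1}; common: ∅.
Collecting: common zeros = {(0, 1), (1, 2)}, so the count is 2.
Comparison with the Bézout bound: 2 ≤ 4 = deg(f)·deg(g), as expected for curves with no common component (the affine F_5-count falls short of the bound because intersections may lie at infinity, over extension fields, or carry multiplicity).


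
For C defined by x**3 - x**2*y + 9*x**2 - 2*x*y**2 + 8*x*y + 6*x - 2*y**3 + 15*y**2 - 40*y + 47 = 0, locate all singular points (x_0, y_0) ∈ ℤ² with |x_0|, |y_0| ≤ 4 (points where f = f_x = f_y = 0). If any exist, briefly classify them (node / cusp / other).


Singular points: {(-2, 3)}; classification: cusp.

Compute partial derivatives:
  f_x = 3*x**2 - 2*x*y + 18*x - 2*y**2 + 8*y + 6.
  f_y = -x**2 - 4*x*y + 8*x - 6*y**2 + 30*y - 40.
Scan x_0 ∈ {−4, ..., 4}. For each x_0, f_y(x_0, y) is a polynomial in y; find its integer roots y ∈ {−4, ..., 4}, then test f_x and f at those candidates.
  x = -4: f_y(-4, y) = -6*y**2 + 46*y - 88; vanishes at y ∈ {4}. (-4, 4): f_x = 14 ≠ 0.
  x = -3: f_y(-3, y) = -6*y**2 + 42*y - 73; no integer root y with |y| ≤ 4.
  x = -2: f_y(-2, y) = -6*y**2 + 38*y - 60; vanishes at y ∈ {3}. (-2, 3): f_x = 0, f = 0 — SINGULAR.
  x = -1: f_y(-1, y) = -6*y**2 + 34*y - 49; no integer root y with |y| ≤ 4.
  x = 0: f_y(0, y) = -6*y**2 + 30*y - 40; no integer root y with |y| ≤ 4.
  x = 1: f_y(1, y) = -6*y**2 + 26*y - 33; no integer root y with |y| ≤ 4.
  x = 2: f_y(2, y) = -6*y**2 + 22*y - 28; no integer root y with |y| ≤ 4.
  x = 3: f_y(3, y) = -6*y**2 + 18*y - 25; no integer root y with |y| ≤ 4.
  x = 4: f_y(4, y) = -6*y**2 + 14*y - 24; no integer root y with |y| ≤ 4.
Only singular point on the grid: (-2, 3).
Classify: substitute x = -2 + u, y = 3 + v and expand: f = u**3 - u**2*v - 2*u*v**2 - 2*v**3 + v**2.
No constant or linear terms (consistent with a singular point). Quadratic part: v**2. Cubic part: u**3 - u**2*v - 2*u*v**2 - 2*v**3.
The quadratic part v**2 is a perfect square, so there is a single (double) tangent line v = 0, i.e. y = 3. Restricting the cubic part to that line (v = 0) leaves u**3 ≠ 0, so f is not divisible by v and the branch is v² ≈ -u**3 to lowest order — this is a cusp.
Classification: cusp.


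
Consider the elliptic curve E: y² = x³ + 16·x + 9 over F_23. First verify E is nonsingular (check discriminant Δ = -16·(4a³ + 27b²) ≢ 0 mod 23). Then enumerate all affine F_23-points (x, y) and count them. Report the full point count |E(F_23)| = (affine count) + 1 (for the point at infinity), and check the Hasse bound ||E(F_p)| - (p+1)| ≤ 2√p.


Affine points = {(0, 3), (0, 20), (1, 7), (1, 16), (2, 7), (2, 16), (7, 2), (7, 21), (9, 10), (9, 13), (15, 6), (15, 17), (20, 7), (20, 16)}; affine count = 14; |E(F_23)| = 15.

Discriminant check: Δ ∝ 4a³ + 27b² = 4·16³ + 27·9² = 4·4096 + 27·81 ≡ 10 (mod 23). Nonzero ⇒ E is nonsingular.
For each x ∈ F_23, compute rhs = x³ + 16·x + 9 mod 23, then count y ∈ F_23 with y² ≡ rhs.
  x = 0: rhs = 9, matching y values: 3, 20 (2 points).
  x = 1: rhs = 3, matching y values: 7, 16 (2 points).
  x = 2: rhs = 3, matching y values: 7, 16 (2 points).
  x = 3: rhs = 15, matching y values: none (0 points).
  x = 4: rhs = 22, matching y values: none (0 points).
  x = 5: rhs = 7, matching y values: none (0 points).
  x = 6: rhs = 22, matching y values: none (0 points).
  x = 7: rhs = 4, matching y values: 2, 21 (2 points).
  x = 8: rhs = 5, matching y values: none (0 points).
  x = 9: rhs = 8, matching y values: 10, 13 (2 points).
  x = 10: rhs = 19, matching y values: none (0 points).
  x = 11: rhs = 21, matching y values: none (0 points).
  x = 12: rhs = 20, matching y values: none (0 points).
  x = 13: rhs = 22, matching y values: none (0 points).
  x = 14: rhs = 10, matching y values: none (0 points).
  x = 15: rhs = 13, matching y values: 6, 17 (2 points).
  x = 16: rhs = 14, matching y values: none (0 points).
  x = 17: rhs = 19, matching y values: none (0 points).
  x = 18: rhs = 11, matching y values: none (0 points).
  x = 19: rhs = 19, matching y values: none (0 points).
  x = 20: rhs = 3, matching y values: 7, 16 (2 points).
  x = 21: rhs = 15, matching y values: none (0 points).
  x = 22: rhs = 15, matching y values: none (0 points).
Total affine count: 14.
Full point count |E(F_23)| = 14 + 1 = 15.
Hasse bound: |15 − (23+1)| = |-9| = 9 ≤ 2√23 ≈ 9.5917 ✓.


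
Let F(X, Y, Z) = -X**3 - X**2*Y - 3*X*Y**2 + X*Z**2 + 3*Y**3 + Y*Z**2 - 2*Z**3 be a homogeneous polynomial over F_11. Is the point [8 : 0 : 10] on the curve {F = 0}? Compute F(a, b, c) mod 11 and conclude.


F(8,0,10) ≡ 4 (mod 11); P is NOT on the curve.

Evaluate F(8, 0, 10) term-by-term (mod 11).
  -X**3 ↦ -1·512·1·1 = -512
  -X**2*Y ↦ -1·64·0·1 = 0
  -3*X*Y**2 ↦ -3·8·0·1 = 0
  X*Z**2 ↦ 1·8·1·100 = 800
  3*Y**3 ↦ 3·1·0·1 = 0
  Y*Z**2 ↦ 1·1·0·100 = 0
  -2*Z**3 ↦ -2·1·1·1000 = -2000
Sum: F(8, 0, 10) = (-512) + (0) + (0) + (800) + (0) + (0) + (-2000) = -1712.
Reducing mod 11: -1712 ≡ 4 (mod 11).
Since F(a, b, c) ≡ 4 ≠ 0 (mod 11), P does NOT lie on the curve.


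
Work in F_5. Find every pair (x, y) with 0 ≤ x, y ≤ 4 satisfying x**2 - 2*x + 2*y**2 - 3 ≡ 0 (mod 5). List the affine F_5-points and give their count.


Affine F_5-points: {(0, 2), (0, 3), (2, 2), (2, 3), (3, 0), (4, 0)}; count = 6.

For each of the 25 pairs (x, y) ∈ F_5², evaluate f(x, y) mod 5. Record the zeros.
  x = 0: [0↦2, 1↦4, 2↦0, 3↦0, 4↦4]  zeros at y ∈ {2, 3}
  x = 1: [0↦1, 1↦3, 2↦4, 3↦4, 4↦3]  zeros at y ∈ ∅
  x = 2: [0↦2, 1↦4, 2↦0, 3↦0, 4↦4]  zeros at y ∈ {2, 3}
  x = 3: [0↦0, 1↦2, 2↦3, 3↦3, 4↦2]  zeros at y ∈ {0}
  x = 4: [0↦0, 1↦2, 2↦3, 3↦3, 4↦2]  zeros at y ∈ {0}
Collecting zeros: affine points = {(0, 2), (0, 3), (2, 2), (2, 3), (3, 0), (4, 0)}.
Total count |C(F_5)_aff| = 6.


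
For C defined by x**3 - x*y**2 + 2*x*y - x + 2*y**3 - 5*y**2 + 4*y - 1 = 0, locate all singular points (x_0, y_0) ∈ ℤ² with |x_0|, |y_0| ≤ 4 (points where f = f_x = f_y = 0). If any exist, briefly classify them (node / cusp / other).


Singular points: {(0, 1)}; classification: cusp.

Compute partial derivatives:
  f_x = 3*x**2 - y**2 + 2*y - 1.
  f_y = -2*x*y + 2*x + 6*y**2 - 10*y + 4.
Scan x_0 ∈ {−4, ..., 4}. For each x_0, f_y(x_0, y) is a polynomial in y; find its integer roots y ∈ {−4, ..., 4}, then test f_x and f at those candidates.
  x = -4: f_y(-4, y) = 6*y**2 - 2*y - 4; vanishes at y ∈ {1}. (-4, 1): f_x = 48 ≠ 0.
  x = -3: f_y(-3, y) = 6*y**2 - 4*y - 2; vanishes at y ∈ {1}. (-3, 1): f_x = 27 ≠ 0.
  x = -2: f_y(-2, y) = 6*y**2 - 6*y; vanishes at y ∈ {0, 1}. (-2, 0): f_x = 11 ≠ 0; (-2, 1): f_x = 12 ≠ 0.
  x = -1: f_y(-1, y) = 6*y**2 - 8*y + 2; vanishes at y ∈ {1}. (-1, 1): f_x = 3 ≠ 0.
  x = 0: f_y(0, y) = 6*y**2 - 10*y + 4; vanishes at y ∈ {1}. (0, 1): f_x = 0, f = 0 — SINGULAR.
  x = 1: f_y(1, y) = 6*y**2 - 12*y + 6; vanishes at y ∈ {1}. (1, 1): f_x = 3 ≠ 0.
  x = 2: f_y(2, y) = 6*y**2 - 14*y + 8; vanishes at y ∈ {1}. (2, 1): f_x = 12 ≠ 0.
  x = 3: f_y(3, y) = 6*y**2 - 16*y + 10; vanishes at y ∈ {1}. (3, 1): f_x = 27 ≠ 0.
  x = 4: f_y(4, y) = 6*y**2 - 18*y + 12; vanishes at y ∈ {1, 2}. (4, 1): f_x = 48 ≠ 0; (4, 2): f_x = 47 ≠ 0.
Only singular point on the grid: (0, 1).
Classify: substitute x = 0 + u, y = 1 + v and expand: f = u**3 - u*v**2 + 2*v**3 + v**2.
No constant or linear terms (consistent with a singular point). Quadratic part: v**2. Cubic part: u**3 - u*v**2 + 2*v**3.
The quadratic part v**2 is a perfect square, so there is a single (double) tangent line v = 0, i.e. y = 1. Restricting the cubic part to that line (v = 0) leaves u**3 ≠ 0, so f is not divisible by v and the branch is v² ≈ -u**3 to lowest order — this is a cusp.
Classification: cusp.


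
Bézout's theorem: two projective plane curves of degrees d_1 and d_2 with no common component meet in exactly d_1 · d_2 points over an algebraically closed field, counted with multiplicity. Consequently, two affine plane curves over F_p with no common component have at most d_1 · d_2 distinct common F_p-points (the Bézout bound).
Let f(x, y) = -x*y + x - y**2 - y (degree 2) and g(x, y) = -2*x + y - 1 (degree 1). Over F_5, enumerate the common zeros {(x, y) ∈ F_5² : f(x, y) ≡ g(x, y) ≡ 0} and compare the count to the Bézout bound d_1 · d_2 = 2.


Common zeros: ∅; count = 0; Bézout bound = 2.

deg(f) = 2, deg(g) = 1, so Bézout bound = 2.
Scan x ∈ F_5. For each x, list the y ∈ F_5 with f(x, y) ≡ 0 and those with g(x, y) ≡ 0 (mod 5); the common zeros in that column are the intersection.
  x = 0: f ≡ 0 at y ∈ {0, 4}; g ≡ 0 at y ∈ {1}; common: ∅.
  x = 1: f ≡ 0 at y ∈ ∅; g ≡ 0 at y ∈ {3}; common: ∅.
  x = 2: f ≡ 0 at y ∈ ∅; g ≡ 0 at y ∈ {0}; common: ∅.
  x = 3: f ≡ 0 at y ∈ ∅; g ≡ 0 at y ∈ {2}; common: ∅.
  x = 4: f ≡ 0 at y ∈ {2, 3}; g ≡ 0 at y ∈ {4}; common: ∅.
Collecting: common zeros = ∅, so the count is 0.
Comparison with the Bézout bound: 0 ≤ 2 = deg(f)·deg(g), as expected for curves with no common component (the affine F_5-count falls short of the bound because intersections may lie at infinity, over extension fields, or carry multiplicity).


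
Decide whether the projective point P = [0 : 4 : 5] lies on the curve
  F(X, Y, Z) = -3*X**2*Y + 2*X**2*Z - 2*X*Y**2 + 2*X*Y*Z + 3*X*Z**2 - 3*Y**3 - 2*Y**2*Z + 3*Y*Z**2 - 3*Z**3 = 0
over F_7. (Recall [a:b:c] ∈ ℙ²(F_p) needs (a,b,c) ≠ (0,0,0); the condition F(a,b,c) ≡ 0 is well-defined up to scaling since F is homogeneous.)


F(0,4,5) ≡ 0 (mod 7); P is on the curve.

Evaluate F(0, 4, 5) term-by-term (mod 7).
  -3*X**2*Y ↦ -3·0·4·1 = 0
  2*X**2*Z ↦ 2·0·1·5 = 0
  -2*X*Y**2 ↦ -2·0·16·1 = 0
  2*X*Y*Z ↦ 2·0·4·5 = 0
  3*X*Z**2 ↦ 3·0·1·25 = 0
  -3*Y**3 ↦ -3·1·64·1 = -192
  -2*Y**2*Z ↦ -2·1·16·5 = -160
  3*Y*Z**2 ↦ 3·1·4·25 = 300
  -3*Z**3 ↦ -3·1·1·125 = -375
Sum: F(0, 4, 5) = (0) + (0) + (0) + (0) + (0) + (-192) + (-160) + (300) + (-375) = -427.
Reducing mod 7: -427 ≡ 0 (mod 7).
Since F(a, b, c) ≡ 0 (mod 7), P lies on the curve.


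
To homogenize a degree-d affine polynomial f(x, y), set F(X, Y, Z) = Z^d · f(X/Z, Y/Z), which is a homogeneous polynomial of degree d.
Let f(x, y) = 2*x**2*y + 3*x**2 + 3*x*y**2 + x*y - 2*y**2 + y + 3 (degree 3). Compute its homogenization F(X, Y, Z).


F(X, Y, Z) = 2*X**2*Y + 3*X**2*Z + 3*X*Y**2 + X*Y*Z - 2*Y**2*Z + Y*Z**2 + 3*Z**3

deg(f) = 3.
Substitute x = X/Z, y = Y/Z into f, then multiply by Z^3.
  monomial 2·x^2·y^1 ↦ 2·X^2·Y^1·Z^0.
  monomial 3·x^2·y^0 ↦ 3·X^2·Y^0·Z^1.
  monomial 3·x^1·y^2 ↦ 3·X^1·Y^2·Z^0.
  monomial 1·x^1·y^1 ↦ 1·X^1·Y^1·Z^1.
  monomial -2·x^0·y^2 ↦ -2·X^0·Y^2·Z^1.
  monomial 1·x^0·y^1 ↦ 1·X^0·Y^1·Z^2.
  monomial 3·x^0·y^0 ↦ 3·X^0·Y^0·Z^3.
Collecting: F(X, Y, Z) = 2*X**2*Y + 3*X**2*Z + 3*X*Y**2 + X*Y*Z - 2*Y**2*Z + Y*Z**2 + 3*Z**3.


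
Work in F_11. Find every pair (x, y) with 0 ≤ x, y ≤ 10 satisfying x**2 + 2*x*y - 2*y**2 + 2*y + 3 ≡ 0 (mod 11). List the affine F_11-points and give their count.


Affine F_11-points: {(1, 6), (1, 7), (2, 1), (2, 2), (5, 2), (5, 4), (7, 1), (7, 7), (9, 4), (9, 6)}; count = 10.

For each of the 121 pairs (x, y) ∈ F_11², evaluate f(x, y) mod 11. Record the zeros.
  x = 0: [0↦3, 1↦3, 2↦10, 3↦2, 4↦1, 5↦7, 6↦9, 7↦7, 8↦1, 9↦2, 10↦10]  zeros at y ∈ ∅
  x = 1: [0↦4, 1↦6, 2↦4, 3↦9, 4↦10, 5↦7, 6↦0, 7↦0, 8↦7, 9↦10, 10↦9]  zeros at y ∈ {6, 7}
  x = 2: [0↦7, 1↦0, 2↦0, 3↦7, 4↦10, 5↦9, 6↦4, 7↦6, 8↦4, 9↦9, 10↦10]  zeros at y ∈ {1, 2}
  x = 3: [0↦1, 1↦7, 2↦9, 3↦7, 4↦1, 5↦2, 6↦10, 7↦3, 8↦3, 9↦10, 10↦2]  zeros at y ∈ ∅
  x = 4: [0↦8, 1↦5, 2↦9, 3↦9, 4↦5, 5↦8, 6↦7, 7↦2, 8↦4, 9↦2, 10↦7]  zeros at y ∈ ∅
  x = 5: [0↦6, 1↦5, 2↦0, 3↦2, 4↦0, 5↦5, 6↦6, 7↦3, 8↦7, 9↦7, 10↦3]  zeros at y ∈ {2, 4}
  x = 6: [0↦6, 1↦7, 2↦4, 3↦8, 4↦8, 5↦4, 6↦7, 7↦6, 8↦1, 9↦3, 10↦1]  zeros at y ∈ ∅
  x = 7: [0↦8, 1↦0, 2↦10, 3↦5, 4↦7, 5↦5, 6↦10, 7↦0, 8↦8, 9↦1, 10↦1]  zeros at y ∈ {1, 7}
  x = 8: [0↦1, 1↦6, 2↦7, 3↦4, 4↦8, 5↦8, 6↦4, 7↦7, 8↦6, 9↦1, 10↦3]  zeros at y ∈ ∅
  x = 9: [0↦7, 1↦3, 2↦6, 3↦5, 4↦0, 5↦2, 6↦0, 7↦5, 8↦6, 9↦3, 10↦7]  zeros at y ∈ {4, 6}
  x = 10: [0↦4, 1↦2, 2↦7, 3↦8, 4↦5, 5↦9, 6↦9, 7↦5, 8↦8, 9↦7, 10↦2]  zeros at y ∈ ∅
Collecting zeros: affine points = {(1, 6), (1, 7), (2, 1), (2, 2), (5, 2), (5, 4), (7, 1), (7, 7), (9, 4), (9, 6)}.
Total count |C(F_11)_aff| = 10.


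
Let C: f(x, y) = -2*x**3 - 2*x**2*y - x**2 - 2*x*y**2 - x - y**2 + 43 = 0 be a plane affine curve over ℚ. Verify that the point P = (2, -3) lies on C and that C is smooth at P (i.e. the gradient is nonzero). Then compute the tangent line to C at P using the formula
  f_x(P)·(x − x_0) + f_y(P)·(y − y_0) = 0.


Tangent line at P: -23*x + 22*y + 112 = 0.

Step 1: f(2, -3) = 0, so P lies on C.
Step 2: partial derivatives
  f_x(x, y) = -6*x**2 - 4*x*y - 2*x - 2*y**2 - 1, f_y(x, y) = -2*x**2 - 4*x*y - 2*y.
  f_x(P) = -23, f_y(P) = 22 (gradient nonzero, so P is smooth).
Step 3: tangent line at P: -23·(x − 2) + 22·(y − -3) = 0.
Expanding: -23*x + 22*y + 112 = 0.


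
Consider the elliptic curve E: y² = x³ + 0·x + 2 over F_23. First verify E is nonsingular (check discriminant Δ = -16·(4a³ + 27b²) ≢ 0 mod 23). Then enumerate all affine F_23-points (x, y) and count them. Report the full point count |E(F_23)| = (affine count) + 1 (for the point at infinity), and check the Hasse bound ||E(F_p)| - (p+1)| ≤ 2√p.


Affine points = {(0, 5), (0, 18), (1, 7), (1, 16), (3, 11), (3, 12), (5, 9), (5, 14), (7, 0), (8, 10), (8, 13), (9, 8), (9, 15), (10, 6), (10, 17), (14, 3), (14, 20), (16, 2), (16, 21), (17, 4), (17, 19), (22, 1), (22, 22)}; affine count = 23; |E(F_23)| = 24.

Discriminant check: Δ ∝ 4a³ + 27b² = 4·0³ + 27·2² = 4·0 + 27·4 ≡ 16 (mod 23). Nonzero ⇒ E is nonsingular.
For each x ∈ F_23, compute rhs = x³ + 0·x + 2 mod 23, then count y ∈ F_23 with y² ≡ rhs.
  x = 0: rhs = 2, matching y values: 5, 18 (2 points).
  x = 1: rhs = 3, matching y values: 7, 16 (2 points).
  x = 2: rhs = 10, matching y values: none (0 points).
  x = 3: rhs = 6, matching y values: 11, 12 (2 points).
  x = 4: rhs = 20, matching y values: none (0 points).
  x = 5: rhs = 12, matching y values: 9, 14 (2 points).
  x = 6: rhs = 11, matching y values: none (0 points).
  x = 7: rhs = 0, matching y values: 0 (1 points).
  x = 8: rhs = 8, matching y values: 10, 13 (2 points).
  x = 9: rhs = 18, matching y values: 8, 15 (2 points).
  x = 10: rhs = 13, matching y values: 6, 17 (2 points).
  x = 11: rhs = 22, matching y values: none (0 points).
  x = 12: rhs = 5, matching y values: none (0 points).
  x = 13: rhs = 14, matching y values: none (0 points).
  x = 14: rhs = 9, matching y values: 3, 20 (2 points).
  x = 15: rhs = 19, matching y values: none (0 points).
  x = 16: rhs = 4, matching y values: 2, 21 (2 points).
  x = 17: rhs = 16, matching y values: 4, 19 (2 points).
  x = 18: rhs = 15, matching y values: none (0 points).
  x = 19: rhs = 7, matching y values: none (0 points).
  x = 20: rhs = 21, matching y values: none (0 points).
  x = 21: rhs = 17, matching y values: none (0 points).
  x = 22: rhs = 1, matching y values: 1, 22 (2 points).
Total affine count: 23.
Full point count |E(F_23)| = 23 + 1 = 24.
Hasse bound: |24 − (23+1)| = |0| = 0 ≤ 2√23 ≈ 9.5917 ✓.


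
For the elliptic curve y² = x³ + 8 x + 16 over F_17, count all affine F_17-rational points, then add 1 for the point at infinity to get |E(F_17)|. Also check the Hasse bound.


Affine points = {(0, 4), (0, 13), (1, 5), (1, 12), (3, 4), (3, 13), (6, 5), (6, 12), (9, 1), (9, 16), (10, 5), (10, 12), (12, 2), (12, 15), (14, 4), (14, 13), (15, 3), (15, 14)}; affine count = 18; |E(F_17)| = 19.

Discriminant check: Δ ∝ 4a³ + 27b² = 4·8³ + 27·16² = 4·512 + 27·256 ≡ 1 (mod 17). Nonzero ⇒ E is nonsingular.
For each x ∈ F_17, compute rhs = x³ + 8·x + 16 mod 17, then count y ∈ F_17 with y² ≡ rhs.
  x = 0: rhs = 16, matching y values: 4, 13 (2 points).
  x = 1: rhs = 8, matching y values: 5, 12 (2 points).
  x = 2: rhs = 6, matching y values: none (0 points).
  x = 3: rhs = 16, matching y values: 4, 13 (2 points).
  x = 4: rhs = 10, matching y values: none (0 points).
  x = 5: rhs = 11, matching y values: none (0 points).
  x = 6: rhs = 8, matching y values: 5, 12 (2 points).
  x = 7: rhs = 7, matching y values: none (0 points).
  x = 8: rhs = 14, matching y values: none (0 points).
  x = 9: rhs = 1, matching y values: 1, 16 (2 points).
  x = 10: rhs = 8, matching y values: 5, 12 (2 points).
  x = 11: rhs = 7, matching y values: none (0 points).
  x = 12: rhs = 4, matching y values: 2, 15 (2 points).
  x = 13: rhs = 5, matching y values: none (0 points).
  x = 14: rhs = 16, matching y values: 4, 13 (2 points).
  x = 15: rhs = 9, matching y values: 3, 14 (2 points).
  x = 16: rhs = 7, matching y values: none (0 points).
Total affine count: 18.
Full point count |E(F_17)| = 18 + 1 = 19.
Hasse bound: |19 − (17+1)| = |1| = 1 ≤ 2√17 ≈ 8.2462 ✓.


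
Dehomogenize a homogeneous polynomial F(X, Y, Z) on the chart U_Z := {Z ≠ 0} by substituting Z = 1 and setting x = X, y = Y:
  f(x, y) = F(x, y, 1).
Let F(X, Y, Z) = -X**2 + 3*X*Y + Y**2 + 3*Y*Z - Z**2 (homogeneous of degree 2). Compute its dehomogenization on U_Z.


f(x, y) = -x**2 + 3*x*y + y**2 + 3*y - 1

On U_Z we set Z = 1. Each monomial c·X^i·Y^j·Z^k in F becomes c·x^i·y^j·1^k = c·x^i·y^j.
Substituting Z = 1: F(X, Y, 1) = -x**2 + 3*x*y + y**2 + 3*y - 1.
Note: deg(f) ≤ deg(F) = 2; strict inequality happens when F is divisible by Z (lost terms).


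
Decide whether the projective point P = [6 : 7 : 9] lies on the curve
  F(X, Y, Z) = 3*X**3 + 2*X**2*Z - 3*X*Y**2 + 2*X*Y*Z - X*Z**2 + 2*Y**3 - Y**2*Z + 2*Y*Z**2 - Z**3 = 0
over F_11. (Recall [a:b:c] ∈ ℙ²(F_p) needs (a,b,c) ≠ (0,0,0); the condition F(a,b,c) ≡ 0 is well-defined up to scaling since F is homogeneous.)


F(6,7,9) ≡ 3 (mod 11); P is NOT on the curve.

Evaluate F(6, 7, 9) term-by-term (mod 11).
  3*X**3 ↦ 3·216·1·1 = 648
  2*X**2*Z ↦ 2·36·1·9 = 648
  -3*X*Y**2 ↦ -3·6·49·1 = -882
  2*X*Y*Z ↦ 2·6·7·9 = 756
  -X*Z**2 ↦ -1·6·1·81 = -486
  2*Y**3 ↦ 2·1·343·1 = 686
  -Y**2*Z ↦ -1·1·49·9 = -441
  2*Y*Z**2 ↦ 2·1·7·81 = 1134
  -Z**3 ↦ -1·1·1·729 = -729
Sum: F(6, 7, 9) = (648) + (648) + (-882) + (756) + (-486) + (686) + (-441) + (1134) + (-729) = 1334.
Reducing mod 11: 1334 ≡ 3 (mod 11).
Since F(a, b, c) ≡ 3 ≠ 0 (mod 11), P does NOT lie on the curve.


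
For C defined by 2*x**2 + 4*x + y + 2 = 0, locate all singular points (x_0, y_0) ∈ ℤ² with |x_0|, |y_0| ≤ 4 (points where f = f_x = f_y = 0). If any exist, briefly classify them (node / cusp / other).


No singular points in the scanned grid; C is smooth there.

Compute partial derivatives:
  f_x = 4*x + 4.
  f_y = 1.
f_y = 1 is a nonzero constant, so f_y never vanishes: no point (x, y) can satisfy f = f_x = f_y = 0. In particular no (x, y) ∈ {−4, ..., 4}² is singular; the curve is smooth.


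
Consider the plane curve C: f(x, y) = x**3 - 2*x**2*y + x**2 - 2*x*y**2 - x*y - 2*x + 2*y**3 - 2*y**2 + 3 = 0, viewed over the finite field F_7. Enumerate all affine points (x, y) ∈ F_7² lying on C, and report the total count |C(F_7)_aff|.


Affine F_7-points: {(0, 5), (1, 6), (4, 2), (4, 5), (5, 5), (6, 3)}; count = 6.

For each of the 49 pairs (x, y) ∈ F_7², evaluate f(x, y) mod 7. Record the zeros.
  x = 0: [0↦3, 1↦3, 2↦4, 3↦4, 4↦1, 5↦0, 6↦6]  zeros at y ∈ {5}
  x = 1: [0↦3, 1↦5, 2↦4, 3↦5, 4↦6, 5↦5, 6↦0]  zeros at y ∈ {6}
  x = 2: [0↦4, 1↦4, 2↦4, 3↦2, 4↦3, 5↦5, 6↦6]  zeros at y ∈ ∅
  x = 3: [0↦5, 1↦6, 2↦3, 3↦1, 4↦5, 5↦6, 6↦2]  zeros at y ∈ ∅
  x = 4: [0↦5, 1↦3, 2↦0, 3↦1, 4↦4, 5↦0, 6↦1]  zeros at y ∈ {2, 5}
  x = 5: [0↦3, 1↦1, 2↦1, 3↦1, 4↦6, 5↦0, 6↦2]  zeros at y ∈ {5}
  x = 6: [0↦5, 1↦6, 2↦5, 3↦0, 4↦3, 5↦5, 6↦4]  zeros at y ∈ {3}
Collecting zeros: affine points = {(0, 5), (1, 6), (4, 2), (4, 5), (5, 5), (6, 3)}.
Total count |C(F_7)_aff| = 6.


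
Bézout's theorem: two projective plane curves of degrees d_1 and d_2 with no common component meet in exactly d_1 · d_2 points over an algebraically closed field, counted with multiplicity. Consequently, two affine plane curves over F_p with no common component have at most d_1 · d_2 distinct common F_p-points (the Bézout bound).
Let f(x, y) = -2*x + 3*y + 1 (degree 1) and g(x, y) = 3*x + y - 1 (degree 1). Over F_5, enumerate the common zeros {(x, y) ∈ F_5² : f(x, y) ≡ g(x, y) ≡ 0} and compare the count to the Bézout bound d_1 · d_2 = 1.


Common zeros: {(4, 4)}; count = 1; Bézout bound = 1.

deg(f) = 1, deg(g) = 1, so Bézout bound = 1.
Scan x ∈ F_5. For each x, list the y ∈ F_5 with f(x, y) ≡ 0 and those with g(x, y) ≡ 0 (mod 5); the common zeros in that column are the intersection.
  x = 0: f ≡ 0 at y ∈ {3}; g ≡ 0 at y ∈ {1}; common: ∅.
  x = 1: f ≡ 0 at y ∈ {2}; g ≡ 0 at y ∈ {3}; common: ∅.
  x = 2: f ≡ 0 at y ∈ {1}; g ≡ 0 at y ∈ {0}; common: ∅.
  x = 3: f ≡ 0 at y ∈ {0}; g ≡ 0 at y ∈ {2}; common: ∅.
  x = 4: f ≡ 0 at y ∈ {4}; g ≡ 0 at y ∈ {4}; common: {4}.
Collecting: common zeros = {(4, 4)}, so the count is 1.
Comparison with the Bézout bound: 1 ≤ 1 = deg(f)·deg(g), as expected for curves with no common component (the bound is attained).


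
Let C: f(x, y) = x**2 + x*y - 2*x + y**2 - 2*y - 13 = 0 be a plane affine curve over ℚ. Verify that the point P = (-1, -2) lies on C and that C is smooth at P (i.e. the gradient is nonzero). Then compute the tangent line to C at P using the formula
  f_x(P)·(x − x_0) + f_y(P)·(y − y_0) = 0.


Tangent line at P: -6*x - 7*y - 20 = 0.

Step 1: f(-1, -2) = 0, so P lies on C.
Step 2: partial derivatives
  f_x(x, y) = 2*x + y - 2, f_y(x, y) = x + 2*y - 2.
  f_x(P) = -6, f_y(P) = -7 (gradient nonzero, so P is smooth).
Step 3: tangent line at P: -6·(x − -1) + -7·(y − -2) = 0.
Expanding: -6*x - 7*y - 20 = 0.


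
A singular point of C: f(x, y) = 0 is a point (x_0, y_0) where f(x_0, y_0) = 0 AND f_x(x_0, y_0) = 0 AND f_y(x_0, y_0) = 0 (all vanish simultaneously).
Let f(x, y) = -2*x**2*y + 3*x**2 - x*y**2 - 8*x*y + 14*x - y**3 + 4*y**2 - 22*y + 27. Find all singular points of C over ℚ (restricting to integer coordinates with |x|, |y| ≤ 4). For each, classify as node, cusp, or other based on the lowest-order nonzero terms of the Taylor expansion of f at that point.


Singular points: {(-3, 2)}; classification: node.

Compute partial derivatives:
  f_x = -4*x*y + 6*x - y**2 - 8*y + 14.
  f_y = -2*x**2 - 2*x*y - 8*x - 3*y**2 + 8*y - 22.
Scan x_0 ∈ {−4, ..., 4}. For each x_0, f_y(x_0, y) is a polynomial in y; find its integer roots y ∈ {−4, ..., 4}, then test f_x and f at those candidates.
  x = -4: f_y(-4, y) = -3*y**2 + 16*y - 22; no integer root y with |y| ≤ 4.
  x = -3: f_y(-3, y) = -3*y**2 + 14*y - 16; vanishes at y ∈ {2}. (-3, 2): f_x = 0, f = 0 — SINGULAR.
  x = -2: f_y(-2, y) = -3*y**2 + 12*y - 14; no integer root y with |y| ≤ 4.
  x = -1: f_y(-1, y) = -3*y**2 + 10*y - 16; no integer root y with |y| ≤ 4.
  x = 0: f_y(0, y) = -3*y**2 + 8*y - 22; no integer root y with |y| ≤ 4.
  x = 1: f_y(1, y) = -3*y**2 + 6*y - 32; no integer root y with |y| ≤ 4.
  x = 2: f_y(2, y) = -3*y**2 + 4*y - 46; no integer root y with |y| ≤ 4.
  x = 3: f_y(3, y) = -3*y**2 + 2*y - 64; no integer root y with |y| ≤ 4.
  x = 4: f_y(4, y) = -3*y**2 - 86; no integer root y with |y| ≤ 4.
Only singular point on the grid: (-3, 2).
Classify: substitute x = -3 + u, y = 2 + v and expand: f = -2*u**2*v - u**2 - u*v**2 - v**3 + v**2.
No constant or linear terms (consistent with a singular point). Quadratic part: -u**2 + v**2. Cubic part: -2*u**2*v - u*v**2 - v**3.
The quadratic part v**2 - u**2 = (v − u)(v + u) splits into two distinct linear factors, so there are two distinct tangent lines y − 2 = ±(x − -3) — this is a node (ordinary double point).
Classification: node.


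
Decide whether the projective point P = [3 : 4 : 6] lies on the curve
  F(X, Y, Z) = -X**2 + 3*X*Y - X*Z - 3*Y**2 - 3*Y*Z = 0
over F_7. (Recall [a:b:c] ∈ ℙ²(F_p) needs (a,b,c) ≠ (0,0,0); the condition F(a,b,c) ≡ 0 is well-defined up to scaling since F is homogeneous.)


F(3,4,6) ≡ 1 (mod 7); P is NOT on the curve.

Evaluate F(3, 4, 6) term-by-term (mod 7).
  -X**2 ↦ -1·9·1·1 = -9
  3*X*Y ↦ 3·3·4·1 = 36
  -X*Z ↦ -1·3·1·6 = -18
  -3*Y**2 ↦ -3·1·16·1 = -48
  -3*Y*Z ↦ -3·1·4·6 = -72
Sum: F(3, 4, 6) = (-9) + (36) + (-18) + (-48) + (-72) = -111.
Reducing mod 7: -111 ≡ 1 (mod 7).
Since F(a, b, c) ≡ 1 ≠ 0 (mod 7), P does NOT lie on the curve.


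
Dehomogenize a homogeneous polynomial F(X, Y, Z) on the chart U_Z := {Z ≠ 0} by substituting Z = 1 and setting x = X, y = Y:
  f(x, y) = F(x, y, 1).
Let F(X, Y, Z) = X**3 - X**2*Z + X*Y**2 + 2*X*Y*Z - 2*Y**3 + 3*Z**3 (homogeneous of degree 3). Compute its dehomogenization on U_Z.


f(x, y) = x**3 - x**2 + x*y**2 + 2*x*y - 2*y**3 + 3

On U_Z we set Z = 1. Each monomial c·X^i·Y^j·Z^k in F becomes c·x^i·y^j·1^k = c·x^i·y^j.
Substituting Z = 1: F(X, Y, 1) = x**3 - x**2 + x*y**2 + 2*x*y - 2*y**3 + 3.
Note: deg(f) ≤ deg(F) = 3; strict inequality happens when F is divisible by Z (lost terms).


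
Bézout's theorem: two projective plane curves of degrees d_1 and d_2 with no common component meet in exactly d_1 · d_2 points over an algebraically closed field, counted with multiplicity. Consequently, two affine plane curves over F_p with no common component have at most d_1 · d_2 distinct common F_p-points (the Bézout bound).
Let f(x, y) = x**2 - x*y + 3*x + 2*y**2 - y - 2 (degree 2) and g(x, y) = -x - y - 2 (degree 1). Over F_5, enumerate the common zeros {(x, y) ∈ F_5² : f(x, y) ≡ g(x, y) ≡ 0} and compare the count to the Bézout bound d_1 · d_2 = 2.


Common zeros: ∅; count = 0; Bézout bound = 2.

deg(f) = 2, deg(g) = 1, so Bézout bound = 2.
Scan x ∈ F_5. For each x, list the y ∈ F_5 with f(x, y) ≡ 0 and those with g(x, y) ≡ 0 (mod 5); the common zeros in that column are the intersection.
  x = 0: f ≡ 0 at y ∈ ∅; g ≡ 0 at y ∈ {3}; common: ∅.
  x = 1: f ≡ 0 at y ∈ ∅; g ≡ 0 at y ∈ {2}; common: ∅.
  x = 2: f ≡ 0 at y ∈ {2}; g ≡ 0 at y ∈ {1}; common: ∅.
  x = 3: f ≡ 0 at y ∈ ∅; g ≡ 0 at y ∈ {0}; common: ∅.
  x = 4: f ≡ 0 at y ∈ ∅; g ≡ 0 at y ∈ {4}; common: ∅.
Collecting: common zeros = ∅, so the count is 0.
Comparison with the Bézout bound: 0 ≤ 2 = deg(f)·deg(g), as expected for curves with no common component (the affine F_5-count falls short of the bound because intersections may lie at infinity, over extension fields, or carry multiplicity).


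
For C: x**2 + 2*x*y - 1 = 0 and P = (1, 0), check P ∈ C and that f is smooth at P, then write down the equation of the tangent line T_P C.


Tangent line at P: 2*x + 2*y - 2 = 0.

Step 1: f(1, 0) = 0, so P lies on C.
Step 2: partial derivatives
  f_x(x, y) = 2*x + 2*y, f_y(x, y) = 2*x.
  f_x(P) = 2, f_y(P) = 2 (gradient nonzero, so P is smooth).
Step 3: tangent line at P: 2·(x − 1) + 2·(y − 0) = 0.
Expanding: 2*x + 2*y - 2 = 0.


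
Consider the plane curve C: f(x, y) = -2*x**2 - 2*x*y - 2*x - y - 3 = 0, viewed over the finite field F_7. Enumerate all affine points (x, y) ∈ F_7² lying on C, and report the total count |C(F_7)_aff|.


Affine F_7-points: {(0, 4), (1, 0), (2, 4), (4, 3), (5, 0), (6, 3)}; count = 6.

For each of the 49 pairs (x, y) ∈ F_7², evaluate f(x, y) mod 7. Record the zeros.
  x = 0: [0↦4, 1↦3, 2↦2, 3↦1, 4↦0, 5↦6, 6↦5]  zeros at y ∈ {4}
  x = 1: [0↦0, 1↦4, 2↦1, 3↦5, 4↦2, 5↦6, 6↦3]  zeros at y ∈ {0}
  x = 2: [0↦6, 1↦1, 2↦3, 3↦5, 4↦0, 5↦2, 6↦4]  zeros at y ∈ {4}
  x = 3: [0↦1, 1↦1, 2↦1, 3↦1, 4↦1, 5↦1, 6↦1]  zeros at y ∈ ∅
  x = 4: [0↦6, 1↦4, 2↦2, 3↦0, 4↦5, 5↦3, 6↦1]  zeros at y ∈ {3}
  x = 5: [0↦0, 1↦3, 2↦6, 3↦2, 4↦5, 5↦1, 6↦4]  zeros at y ∈ {0}
  x = 6: [0↦4, 1↦5, 2↦6, 3↦0, 4↦1, 5↦2, 6↦3]  zeros at y ∈ {3}
Collecting zeros: affine points = {(0, 4), (1, 0), (2, 4), (4, 3), (5, 0), (6, 3)}.
Total count |C(F_7)_aff| = 6.


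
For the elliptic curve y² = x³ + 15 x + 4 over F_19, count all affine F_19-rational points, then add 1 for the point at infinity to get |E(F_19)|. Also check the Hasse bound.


Affine points = {(0, 2), (0, 17), (1, 1), (1, 18), (2, 2), (2, 17), (3, 0), (6, 5), (6, 14), (8, 3), (8, 16), (17, 2), (17, 17), (18, 8), (18, 11)}; affine count = 15; |E(F_19)| = 16.

Discriminant check: Δ ∝ 4a³ + 27b² = 4·15³ + 27·4² = 4·3375 + 27·16 ≡ 5 (mod 19). Nonzero ⇒ E is nonsingular.
For each x ∈ F_19, compute rhs = x³ + 15·x + 4 mod 19, then count y ∈ F_19 with y² ≡ rhs.
  x = 0: rhs = 4, matching y values: 2, 17 (2 points).
  x = 1: rhs = 1, matching y values: 1, 18 (2 points).
  x = 2: rhs = 4, matching y values: 2, 17 (2 points).
  x = 3: rhs = 0, matching y values: 0 (1 points).
  x = 4: rhs = 14, matching y values: none (0 points).
  x = 5: rhs = 14, matching y values: none (0 points).
  x = 6: rhs = 6, matching y values: 5, 14 (2 points).
  x = 7: rhs = 15, matching y values: none (0 points).
  x = 8: rhs = 9, matching y values: 3, 16 (2 points).
  x = 9: rhs = 13, matching y values: none (0 points).
  x = 10: rhs = 14, matching y values: none (0 points).
  x = 11: rhs = 18, matching y values: none (0 points).
  x = 12: rhs = 12, matching y values: none (0 points).
  x = 13: rhs = 2, matching y values: none (0 points).
  x = 14: rhs = 13, matching y values: none (0 points).
  x = 15: rhs = 13, matching y values: none (0 points).
  x = 16: rhs = 8, matching y values: none (0 points).
  x = 17: rhs = 4, matching y values: 2, 17 (2 points).
  x = 18: rhs = 7, matching y values: 8, 11 (2 points).
Total affine count: 15.
Full point count |E(F_19)| = 15 + 1 = 16.
Hasse bound: |16 − (19+1)| = |-4| = 4 ≤ 2√19 ≈ 8.7178 ✓.
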